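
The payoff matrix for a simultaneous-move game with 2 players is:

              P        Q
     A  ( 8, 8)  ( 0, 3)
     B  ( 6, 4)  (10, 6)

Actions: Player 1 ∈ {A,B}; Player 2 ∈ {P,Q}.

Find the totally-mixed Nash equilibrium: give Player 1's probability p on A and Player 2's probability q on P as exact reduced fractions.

P1 indiff ⇒ q·8+(1-q)·0 = q·6+(1-q)·10 ⇒ q(2) = (1-q)(10) ⇒ q = 5/6
P2 indiff ⇒ p·8+(1-p)·4 = p·3+(1-p)·6 ⇒ p(5) = (1-p)(2) ⇒ p = 2/7

(p,q) = (2/7, 5/6)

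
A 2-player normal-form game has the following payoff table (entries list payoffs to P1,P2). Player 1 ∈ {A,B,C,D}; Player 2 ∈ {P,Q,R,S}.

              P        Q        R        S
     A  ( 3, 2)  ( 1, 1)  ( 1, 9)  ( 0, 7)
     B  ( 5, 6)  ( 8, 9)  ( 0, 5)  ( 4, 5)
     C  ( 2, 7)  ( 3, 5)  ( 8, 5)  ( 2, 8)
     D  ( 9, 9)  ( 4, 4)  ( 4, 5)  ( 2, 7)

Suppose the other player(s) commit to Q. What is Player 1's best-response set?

u_1(A vs Q) = 1
u_1(B vs Q) = 8
u_1(C vs Q) = 3
u_1(D vs Q) = 4
max payoff 8 at {B}

P1 best: {B}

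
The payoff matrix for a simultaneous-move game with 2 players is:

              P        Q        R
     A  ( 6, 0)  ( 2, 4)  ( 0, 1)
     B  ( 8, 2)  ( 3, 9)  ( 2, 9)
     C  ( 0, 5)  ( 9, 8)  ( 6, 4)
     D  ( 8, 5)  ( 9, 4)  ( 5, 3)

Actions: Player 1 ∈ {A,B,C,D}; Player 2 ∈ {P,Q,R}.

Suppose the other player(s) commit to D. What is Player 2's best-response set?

u_2(P vs D) = 5
u_2(Q vs D) = 4
u_2(R vs D) = 3
max payoff 5 at {P}

BR_2 = {P}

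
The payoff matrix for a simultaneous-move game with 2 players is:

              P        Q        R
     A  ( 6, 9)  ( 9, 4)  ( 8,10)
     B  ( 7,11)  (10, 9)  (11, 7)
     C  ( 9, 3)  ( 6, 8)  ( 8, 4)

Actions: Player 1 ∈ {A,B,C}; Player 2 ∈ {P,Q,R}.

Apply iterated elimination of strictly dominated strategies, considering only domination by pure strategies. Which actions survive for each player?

P1 drop A (B beats it: P:7>6 Q:10>9 R:11>8)
P2 drop R (Q beats it: B:9>7 C:8>4)
P1→{B,C} P2→{P,Q}

Survivors P1:{B,C} P2:{P,Q}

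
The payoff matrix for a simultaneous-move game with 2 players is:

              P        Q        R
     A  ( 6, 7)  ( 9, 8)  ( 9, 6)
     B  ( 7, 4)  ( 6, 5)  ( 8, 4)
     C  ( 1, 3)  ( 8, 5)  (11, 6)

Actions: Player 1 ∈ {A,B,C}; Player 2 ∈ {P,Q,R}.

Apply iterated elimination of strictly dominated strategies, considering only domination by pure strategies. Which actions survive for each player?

P2 drop P (Q beats it: A:8>7 B:5>4 C:5>3)
P1 drop B (A beats it: Q:9>6 R:9>8)
P1→{A,C} P2→{Q,R}

IESDS → P1:{A,C} P2:{Q,R}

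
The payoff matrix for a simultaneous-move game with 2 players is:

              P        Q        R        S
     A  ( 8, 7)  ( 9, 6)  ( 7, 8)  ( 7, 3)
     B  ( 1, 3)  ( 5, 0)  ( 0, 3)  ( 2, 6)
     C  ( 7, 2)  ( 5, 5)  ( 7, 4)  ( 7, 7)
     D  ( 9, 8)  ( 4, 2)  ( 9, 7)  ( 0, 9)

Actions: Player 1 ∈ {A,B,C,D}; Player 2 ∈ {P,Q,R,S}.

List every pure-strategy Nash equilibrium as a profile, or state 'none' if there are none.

(A,P): not NE [P1→D gives 9>8; P2→R gives 8>7]
(A,Q): not NE [P2→R gives 8>6]
(A,R): not NE [P1→D gives 9>7]
(A,S): not NE [P2→R gives 8>3]
(B,P): not NE [P1→D gives 9>1; P2→S gives 6>3]
(B,Q): not NE [P1→A gives 9>5; P2→S gives 6>0]
(B,R): not NE [P1→D gives 9>0; P2→S gives 6>3]
(B,S): not NE [P1→C gives 7>2]
(C,P): not NE [P1→D gives 9>7; P2→S gives 7>2]
(C,Q): not NE [P1→A gives 9>5; P2→S gives 7>5]
(C,R): not NE [P1→D gives 9>7; P2→S gives 7>4]
(C,S): NE
(D,P): not NE [P2→S gives 9>8]
(D,Q): not NE [P1→A gives 9>4; P2→S gives 9>2]
(D,R): not NE [P2→S gives 9>7]
(D,S): not NE [P1→C gives 7>0]

PSNE = {(C,S)}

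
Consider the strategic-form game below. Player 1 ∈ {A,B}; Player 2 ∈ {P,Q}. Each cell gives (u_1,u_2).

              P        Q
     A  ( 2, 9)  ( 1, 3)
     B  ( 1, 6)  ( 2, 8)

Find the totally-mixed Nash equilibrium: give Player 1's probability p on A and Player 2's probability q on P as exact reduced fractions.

P1 indiff ⇒ q·2+(1-q)·1 = q·1+(1-q)·2 ⇒ q(1) = (1-q)(1) ⇒ q = 1/2
P2 indiff ⇒ p·9+(1-p)·6 = p·3+(1-p)·8 ⇒ p(6) = (1-p)(2) ⇒ p = 1/4

p=1/4, q=1/2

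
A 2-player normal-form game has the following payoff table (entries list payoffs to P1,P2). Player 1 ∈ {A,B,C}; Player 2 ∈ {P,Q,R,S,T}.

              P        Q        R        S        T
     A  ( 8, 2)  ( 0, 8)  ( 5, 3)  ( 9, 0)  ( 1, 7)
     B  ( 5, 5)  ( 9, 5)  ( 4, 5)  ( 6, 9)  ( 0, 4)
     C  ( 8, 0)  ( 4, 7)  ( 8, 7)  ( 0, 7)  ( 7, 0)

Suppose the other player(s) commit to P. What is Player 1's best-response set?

argmax u_1 = {A,C}

u_1(A vs P) = 8
u_1(B vs P) = 5
u_1(C vs P) = 8
max payoff 8 at {A,C}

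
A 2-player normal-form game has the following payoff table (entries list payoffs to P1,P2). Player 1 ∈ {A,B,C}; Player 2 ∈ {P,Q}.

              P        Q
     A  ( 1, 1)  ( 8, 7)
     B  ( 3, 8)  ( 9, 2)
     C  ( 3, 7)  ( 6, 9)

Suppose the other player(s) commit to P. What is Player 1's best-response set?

P1 best: {B,C}

u_1(A vs P) = 1
u_1(B vs P) = 3
u_1(C vs P) = 3
max payoff 3 at {B,C}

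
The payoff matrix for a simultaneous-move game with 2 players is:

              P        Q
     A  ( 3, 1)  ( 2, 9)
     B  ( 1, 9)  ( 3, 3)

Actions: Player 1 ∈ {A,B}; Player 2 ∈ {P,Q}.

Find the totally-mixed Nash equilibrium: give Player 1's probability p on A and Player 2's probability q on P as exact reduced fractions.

P1 indiff ⇒ q·3+(1-q)·2 = q·1+(1-q)·3 ⇒ q(2) = (1-q)(1) ⇒ q = 1/3
P2 indiff ⇒ p·1+(1-p)·9 = p·9+(1-p)·3 ⇒ p(-8) = (1-p)(-6) ⇒ p = 3/7

p=3/7, q=1/3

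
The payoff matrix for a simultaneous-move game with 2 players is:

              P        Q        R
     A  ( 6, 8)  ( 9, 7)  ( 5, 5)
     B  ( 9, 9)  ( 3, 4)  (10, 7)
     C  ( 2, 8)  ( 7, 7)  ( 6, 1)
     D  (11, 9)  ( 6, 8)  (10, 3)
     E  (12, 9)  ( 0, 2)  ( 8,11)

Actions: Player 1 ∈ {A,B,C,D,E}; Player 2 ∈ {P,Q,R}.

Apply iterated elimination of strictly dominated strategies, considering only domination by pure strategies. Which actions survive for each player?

IESDS → P1:{B,D,E} P2:{P,R}

P2 drop Q (P beats it: A:8>7 B:9>4 C:8>7 D:9>8 E:9>2)
P1 drop A (B beats it: P:9>6 R:10>5)
P1 drop C (B beats it: P:9>2 R:10>6)
P1→{B,D,E} P2→{P,R}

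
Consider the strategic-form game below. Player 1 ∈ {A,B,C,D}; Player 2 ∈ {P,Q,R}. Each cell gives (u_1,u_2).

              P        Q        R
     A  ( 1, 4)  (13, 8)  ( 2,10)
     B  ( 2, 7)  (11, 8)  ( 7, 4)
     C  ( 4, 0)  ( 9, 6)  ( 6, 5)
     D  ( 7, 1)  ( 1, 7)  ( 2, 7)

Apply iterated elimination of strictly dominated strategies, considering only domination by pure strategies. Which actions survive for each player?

IESDS → P1:{A,B} P2:{Q,R}

P2 drop P (Q beats it: A:8>4 B:8>7 C:6>0 D:7>1)
P1 drop C (B beats it: Q:11>9 R:7>6)
P1 drop D (B beats it: Q:11>1 R:7>2)
P1→{A,B} P2→{Q,R}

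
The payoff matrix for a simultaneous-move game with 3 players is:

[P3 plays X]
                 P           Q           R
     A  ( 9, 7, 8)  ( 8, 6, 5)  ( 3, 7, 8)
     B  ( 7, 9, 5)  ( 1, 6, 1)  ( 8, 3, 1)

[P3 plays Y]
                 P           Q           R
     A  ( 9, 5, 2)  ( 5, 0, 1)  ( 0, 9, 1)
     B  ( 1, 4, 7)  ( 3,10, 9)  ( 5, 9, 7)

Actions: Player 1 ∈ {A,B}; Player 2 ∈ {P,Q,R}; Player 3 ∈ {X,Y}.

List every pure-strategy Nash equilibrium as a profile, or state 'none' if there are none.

NE set: (A,P,X)

(A,P,X): NE
(A,P,Y): not NE [P2→R gives 9>5; P3→X gives 8>2]
(A,Q,X): not NE [P2→R gives 7>6]
(A,Q,Y): not NE [P2→R gives 9>0; P3→X gives 5>1]
(A,R,X): not NE [P1→B gives 8>3]
(A,R,Y): not NE [P1→B gives 5>0; P3→X gives 8>1]
(B,P,X): not NE [P1→A gives 9>7; P3→Y gives 7>5]
(B,P,Y): not NE [P1→A gives 9>1; P2→Q gives 10>4]
(B,Q,X): not NE [P1→A gives 8>1; P2→P gives 9>6; P3→Y gives 9>1]
(B,Q,Y): not NE [P1→A gives 5>3]
(B,R,X): not NE [P2→P gives 9>3; P3→Y gives 7>1]
(B,R,Y): not NE [P2→Q gives 10>9]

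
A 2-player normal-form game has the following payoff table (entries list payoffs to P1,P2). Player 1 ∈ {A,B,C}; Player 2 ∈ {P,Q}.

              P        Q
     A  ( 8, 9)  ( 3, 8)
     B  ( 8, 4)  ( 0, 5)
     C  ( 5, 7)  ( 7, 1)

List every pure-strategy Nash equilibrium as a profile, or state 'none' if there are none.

Nash profiles: (A,P)

(A,P): NE
(A,Q): not NE [P1→C gives 7>3; P2→P gives 9>8]
(B,P): not NE [P2→Q gives 5>4]
(B,Q): not NE [P1→C gives 7>0]
(C,P): not NE [P1→B gives 8>5]
(C,Q): not NE [P2→P gives 7>1]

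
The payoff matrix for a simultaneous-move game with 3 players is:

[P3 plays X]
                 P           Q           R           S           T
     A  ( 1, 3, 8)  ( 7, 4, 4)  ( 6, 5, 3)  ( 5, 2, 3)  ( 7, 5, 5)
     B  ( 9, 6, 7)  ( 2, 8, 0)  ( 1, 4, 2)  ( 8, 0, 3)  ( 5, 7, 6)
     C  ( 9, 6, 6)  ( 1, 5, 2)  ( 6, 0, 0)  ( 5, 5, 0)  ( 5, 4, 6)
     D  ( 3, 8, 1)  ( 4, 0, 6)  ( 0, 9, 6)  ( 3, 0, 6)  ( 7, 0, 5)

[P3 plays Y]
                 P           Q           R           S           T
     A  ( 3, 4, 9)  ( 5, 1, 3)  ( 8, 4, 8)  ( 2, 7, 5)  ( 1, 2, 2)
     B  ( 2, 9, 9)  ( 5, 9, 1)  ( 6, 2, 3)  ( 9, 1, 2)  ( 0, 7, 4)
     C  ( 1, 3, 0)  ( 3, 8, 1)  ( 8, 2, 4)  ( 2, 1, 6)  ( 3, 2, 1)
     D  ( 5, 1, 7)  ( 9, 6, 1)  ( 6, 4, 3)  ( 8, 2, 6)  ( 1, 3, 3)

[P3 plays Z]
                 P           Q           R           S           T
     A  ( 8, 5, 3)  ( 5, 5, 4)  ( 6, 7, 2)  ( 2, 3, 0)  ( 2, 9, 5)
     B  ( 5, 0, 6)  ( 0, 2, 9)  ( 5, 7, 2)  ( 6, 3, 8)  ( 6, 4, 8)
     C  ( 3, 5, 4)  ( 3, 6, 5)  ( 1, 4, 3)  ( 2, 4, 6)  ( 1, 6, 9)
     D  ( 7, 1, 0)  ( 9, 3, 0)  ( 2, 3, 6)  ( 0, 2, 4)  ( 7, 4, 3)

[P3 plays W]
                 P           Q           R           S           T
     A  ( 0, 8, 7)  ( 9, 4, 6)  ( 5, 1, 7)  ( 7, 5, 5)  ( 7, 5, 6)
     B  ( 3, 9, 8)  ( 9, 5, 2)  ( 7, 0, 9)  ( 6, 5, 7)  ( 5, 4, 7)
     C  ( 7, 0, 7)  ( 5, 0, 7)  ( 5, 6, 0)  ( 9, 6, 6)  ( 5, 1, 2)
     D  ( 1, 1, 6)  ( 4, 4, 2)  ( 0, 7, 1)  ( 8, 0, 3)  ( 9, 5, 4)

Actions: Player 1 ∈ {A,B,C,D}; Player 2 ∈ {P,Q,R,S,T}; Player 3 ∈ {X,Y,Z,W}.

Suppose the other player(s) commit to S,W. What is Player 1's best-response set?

u_1(A vs S,W) = 7
u_1(B vs S,W) = 6
u_1(C vs S,W) = 9
u_1(D vs S,W) = 8
max payoff 9 at {C}

argmax u_1 = {C}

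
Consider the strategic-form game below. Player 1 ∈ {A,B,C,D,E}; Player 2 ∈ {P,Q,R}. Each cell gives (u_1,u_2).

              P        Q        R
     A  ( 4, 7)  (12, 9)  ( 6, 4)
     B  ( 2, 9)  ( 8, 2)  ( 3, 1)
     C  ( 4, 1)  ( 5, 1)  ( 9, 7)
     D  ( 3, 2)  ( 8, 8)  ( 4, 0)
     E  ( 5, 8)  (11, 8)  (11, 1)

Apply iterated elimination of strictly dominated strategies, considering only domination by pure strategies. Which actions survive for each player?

Remaining: P1:{A,E} P2:{P,Q}

P1 drop B (A beats it: P:4>2 Q:12>8 R:6>3)
P1 drop C (E beats it: P:5>4 Q:11>5 R:11>9)
P1 drop D (A beats it: P:4>3 Q:12>8 R:6>4)
P2 drop R (P beats it: A:7>4 E:8>1)
P1→{A,E} P2→{P,Q}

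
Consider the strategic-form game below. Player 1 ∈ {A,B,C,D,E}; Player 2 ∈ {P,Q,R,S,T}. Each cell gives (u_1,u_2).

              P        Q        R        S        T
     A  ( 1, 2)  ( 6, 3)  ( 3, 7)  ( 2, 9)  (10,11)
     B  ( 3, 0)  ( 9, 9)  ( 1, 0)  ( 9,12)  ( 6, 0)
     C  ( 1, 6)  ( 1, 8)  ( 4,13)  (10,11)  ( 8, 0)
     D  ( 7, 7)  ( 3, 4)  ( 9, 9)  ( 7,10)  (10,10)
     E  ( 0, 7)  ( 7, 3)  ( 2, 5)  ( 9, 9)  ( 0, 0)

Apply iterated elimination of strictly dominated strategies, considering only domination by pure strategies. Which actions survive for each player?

Remaining: P1:{A,C,D} P2:{R,S,T}

P2 drop P (S beats it: A:9>2 B:12>0 C:11>6 D:10>7 E:9>7)
P2 drop Q (S beats it: A:9>3 B:12>9 C:11>8 D:10>4 E:9>3)
P1 drop B (C beats it: R:4>1 S:10>9 T:8>6)
P1 drop E (C beats it: R:4>2 S:10>9 T:8>0)
P1→{A,C,D} P2→{R,S,T}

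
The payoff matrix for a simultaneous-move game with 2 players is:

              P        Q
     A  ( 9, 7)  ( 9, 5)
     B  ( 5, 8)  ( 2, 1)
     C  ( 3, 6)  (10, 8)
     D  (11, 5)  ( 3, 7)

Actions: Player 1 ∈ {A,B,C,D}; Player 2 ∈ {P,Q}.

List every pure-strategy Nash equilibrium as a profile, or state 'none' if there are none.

Nash profiles: (C,Q)

(A,P): not NE [P1→D gives 11>9]
(A,Q): not NE [P1→C gives 10>9; P2→P gives 7>5]
(B,P): not NE [P1→D gives 11>5]
(B,Q): not NE [P1→C gives 10>2; P2→P gives 8>1]
(C,P): not NE [P1→D gives 11>3; P2→Q gives 8>6]
(C,Q): NE
(D,P): not NE [P2→Q gives 7>5]
(D,Q): not NE [P1→C gives 10>3]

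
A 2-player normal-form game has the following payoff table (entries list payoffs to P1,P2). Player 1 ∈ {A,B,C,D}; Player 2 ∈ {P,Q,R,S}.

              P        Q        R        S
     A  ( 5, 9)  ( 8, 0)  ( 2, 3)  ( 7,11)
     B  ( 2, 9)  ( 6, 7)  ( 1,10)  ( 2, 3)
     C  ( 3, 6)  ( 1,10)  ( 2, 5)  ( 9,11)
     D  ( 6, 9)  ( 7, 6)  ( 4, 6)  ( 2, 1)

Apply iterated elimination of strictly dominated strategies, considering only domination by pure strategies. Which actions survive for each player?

Survivors P1:{A,C,D} P2:{P,Q,S}

P1 drop B (A beats it: P:5>2 Q:8>6 R:2>1 S:7>2)
P2 drop R (P beats it: A:9>3 C:6>5 D:9>6)
P1→{A,C,D} P2→{P,Q,S}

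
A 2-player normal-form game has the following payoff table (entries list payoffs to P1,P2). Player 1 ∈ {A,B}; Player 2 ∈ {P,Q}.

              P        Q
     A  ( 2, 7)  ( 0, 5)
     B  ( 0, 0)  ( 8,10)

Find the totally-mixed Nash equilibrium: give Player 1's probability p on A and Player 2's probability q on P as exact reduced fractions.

P1 indiff ⇒ q·2+(1-q)·0 = q·0+(1-q)·8 ⇒ q(2) = (1-q)(8) ⇒ q = 4/5
P2 indiff ⇒ p·7+(1-p)·0 = p·5+(1-p)·10 ⇒ p(2) = (1-p)(10) ⇒ p = 5/6

(p,q) = (5/6, 4/5)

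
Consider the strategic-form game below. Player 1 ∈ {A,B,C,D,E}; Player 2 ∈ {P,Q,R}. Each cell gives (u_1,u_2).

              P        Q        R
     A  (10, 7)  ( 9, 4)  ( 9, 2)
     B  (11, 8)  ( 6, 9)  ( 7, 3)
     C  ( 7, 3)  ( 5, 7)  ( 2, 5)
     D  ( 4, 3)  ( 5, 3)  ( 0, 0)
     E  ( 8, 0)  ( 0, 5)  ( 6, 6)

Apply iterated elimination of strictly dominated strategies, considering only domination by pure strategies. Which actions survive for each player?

P1 drop C (A beats it: P:10>7 Q:9>5 R:9>2)
P1 drop D (A beats it: P:10>4 Q:9>5 R:9>0)
P1 drop E (A beats it: P:10>8 Q:9>0 R:9>6)
P2 drop R (P beats it: A:7>2 B:8>3)
P1→{A,B} P2→{P,Q}

Survivors P1:{A,B} P2:{P,Q}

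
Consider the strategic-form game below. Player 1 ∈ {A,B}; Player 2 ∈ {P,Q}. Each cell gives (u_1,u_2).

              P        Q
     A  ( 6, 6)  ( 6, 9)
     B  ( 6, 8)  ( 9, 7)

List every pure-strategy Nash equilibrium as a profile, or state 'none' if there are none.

NE set: (B,P)

(A,P): not NE [P2→Q gives 9>6]
(A,Q): not NE [P1→B gives 9>6]
(B,P): NE
(B,Q): not NE [P2→P gives 8>7]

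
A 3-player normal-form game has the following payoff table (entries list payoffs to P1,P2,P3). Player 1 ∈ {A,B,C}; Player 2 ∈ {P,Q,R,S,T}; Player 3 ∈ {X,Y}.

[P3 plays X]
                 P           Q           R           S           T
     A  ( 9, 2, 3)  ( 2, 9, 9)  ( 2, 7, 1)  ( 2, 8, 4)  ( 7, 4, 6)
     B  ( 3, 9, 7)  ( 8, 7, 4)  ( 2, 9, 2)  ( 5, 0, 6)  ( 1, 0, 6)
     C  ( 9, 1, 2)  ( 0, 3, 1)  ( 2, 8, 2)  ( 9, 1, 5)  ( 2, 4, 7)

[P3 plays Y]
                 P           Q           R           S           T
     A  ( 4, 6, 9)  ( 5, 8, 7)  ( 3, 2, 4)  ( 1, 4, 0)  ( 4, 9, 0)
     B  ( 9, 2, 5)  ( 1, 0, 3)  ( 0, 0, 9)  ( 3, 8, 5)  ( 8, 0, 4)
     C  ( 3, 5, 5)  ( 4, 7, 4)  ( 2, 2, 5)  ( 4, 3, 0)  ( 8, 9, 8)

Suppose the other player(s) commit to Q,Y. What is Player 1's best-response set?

argmax u_1 = {A}

u_1(A vs Q,Y) = 5
u_1(B vs Q,Y) = 1
u_1(C vs Q,Y) = 4
max payoff 5 at {A}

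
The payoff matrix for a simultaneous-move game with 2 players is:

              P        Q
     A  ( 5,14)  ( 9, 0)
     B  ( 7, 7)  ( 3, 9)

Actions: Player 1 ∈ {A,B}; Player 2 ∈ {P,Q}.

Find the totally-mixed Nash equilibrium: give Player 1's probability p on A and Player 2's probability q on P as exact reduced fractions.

p=1/8, q=3/4

P1 indiff ⇒ q·5+(1-q)·9 = q·7+(1-q)·3 ⇒ q(-2) = (1-q)(-6) ⇒ q = 3/4
P2 indiff ⇒ p·14+(1-p)·7 = p·0+(1-p)·9 ⇒ p(14) = (1-p)(2) ⇒ p = 1/8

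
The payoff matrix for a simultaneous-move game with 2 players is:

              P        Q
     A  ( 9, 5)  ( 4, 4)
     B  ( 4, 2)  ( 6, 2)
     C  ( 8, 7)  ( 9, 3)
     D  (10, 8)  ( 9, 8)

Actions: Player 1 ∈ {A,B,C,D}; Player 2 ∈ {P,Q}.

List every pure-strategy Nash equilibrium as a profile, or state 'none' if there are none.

(A,P): not NE [P1→D gives 10>9]
(A,Q): not NE [P1→D gives 9>4; P2→P gives 5>4]
(B,P): not NE [P1→D gives 10>4]
(B,Q): not NE [P1→D gives 9>6]
(C,P): not NE [P1→D gives 10>8]
(C,Q): not NE [P2→P gives 7>3]
(D,P): NE
(D,Q): NE

PSNE = {(D,P), (D,Q)}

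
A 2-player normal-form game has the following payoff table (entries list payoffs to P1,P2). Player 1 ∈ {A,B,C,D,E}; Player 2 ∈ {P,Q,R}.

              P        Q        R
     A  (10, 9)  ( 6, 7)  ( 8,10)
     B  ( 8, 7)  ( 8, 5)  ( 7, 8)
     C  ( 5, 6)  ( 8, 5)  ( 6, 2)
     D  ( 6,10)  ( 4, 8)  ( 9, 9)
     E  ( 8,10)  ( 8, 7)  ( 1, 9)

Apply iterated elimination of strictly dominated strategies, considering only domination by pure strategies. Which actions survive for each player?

Remaining: P1:{A,D} P2:{P,R}

P2 drop Q (P beats it: A:9>7 B:7>5 C:6>5 D:10>8 E:10>7)
P1 drop B (A beats it: P:10>8 R:8>7)
P1 drop C (A beats it: P:10>5 R:8>6)
P1 drop E (A beats it: P:10>8 R:8>1)
P1→{A,D} P2→{P,R}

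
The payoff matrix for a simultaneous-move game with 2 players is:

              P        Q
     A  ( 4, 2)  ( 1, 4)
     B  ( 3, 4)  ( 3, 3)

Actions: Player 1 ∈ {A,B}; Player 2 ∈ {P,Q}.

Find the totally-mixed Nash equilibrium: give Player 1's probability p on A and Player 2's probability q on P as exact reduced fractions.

P1 indiff ⇒ q·4+(1-q)·1 = q·3+(1-q)·3 ⇒ q(1) = (1-q)(2) ⇒ q = 2/3
P2 indiff ⇒ p·2+(1-p)·4 = p·4+(1-p)·3 ⇒ p(-2) = (1-p)(-1) ⇒ p = 1/3

p=1/3, q=2/3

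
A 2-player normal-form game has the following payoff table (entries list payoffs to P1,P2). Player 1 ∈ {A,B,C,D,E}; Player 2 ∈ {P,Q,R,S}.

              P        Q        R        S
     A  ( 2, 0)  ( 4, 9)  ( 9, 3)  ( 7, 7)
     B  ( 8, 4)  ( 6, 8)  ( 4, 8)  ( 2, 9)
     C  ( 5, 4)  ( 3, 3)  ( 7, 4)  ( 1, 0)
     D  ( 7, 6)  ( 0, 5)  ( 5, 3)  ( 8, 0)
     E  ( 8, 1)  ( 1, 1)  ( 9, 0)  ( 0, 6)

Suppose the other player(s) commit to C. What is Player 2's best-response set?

u_2(P vs C) = 4
u_2(Q vs C) = 3
u_2(R vs C) = 4
u_2(S vs C) = 0
max payoff 4 at {P,R}

P2 best: {P,R}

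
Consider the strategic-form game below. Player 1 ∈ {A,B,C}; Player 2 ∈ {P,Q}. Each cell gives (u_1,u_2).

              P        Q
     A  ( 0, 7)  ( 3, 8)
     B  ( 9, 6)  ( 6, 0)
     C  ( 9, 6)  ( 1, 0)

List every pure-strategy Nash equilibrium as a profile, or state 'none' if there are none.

(A,P): not NE [P1→C gives 9>0; P2→Q gives 8>7]
(A,Q): not NE [P1→B gives 6>3]
(B,P): NE
(B,Q): not NE [P2→P gives 6>0]
(C,P): NE
(C,Q): not NE [P1→B gives 6>1; P2→P gives 6>0]

PSNE = {(B,P), (C,P)}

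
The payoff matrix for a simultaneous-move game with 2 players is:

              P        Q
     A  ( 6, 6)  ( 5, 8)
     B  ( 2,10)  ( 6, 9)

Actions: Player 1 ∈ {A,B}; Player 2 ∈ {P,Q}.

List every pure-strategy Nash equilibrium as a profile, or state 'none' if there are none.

Equilibria: none

(A,P): not NE [P2→Q gives 8>6]
(A,Q): not NE [P1→B gives 6>5]
(B,P): not NE [P1→A gives 6>2]
(B,Q): not NE [P2→P gives 10>9]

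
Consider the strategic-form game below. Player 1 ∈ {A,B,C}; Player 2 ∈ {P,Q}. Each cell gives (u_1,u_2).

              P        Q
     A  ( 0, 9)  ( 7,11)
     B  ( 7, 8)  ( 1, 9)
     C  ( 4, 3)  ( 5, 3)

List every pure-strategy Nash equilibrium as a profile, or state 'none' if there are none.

(A,P): not NE [P1→B gives 7>0; P2→Q gives 11>9]
(A,Q): NE
(B,P): not NE [P2→Q gives 9>8]
(B,Q): not NE [P1→A gives 7>1]
(C,P): not NE [P1→B gives 7>4]
(C,Q): not NE [P1→A gives 7>5]

PSNE = {(A,Q)}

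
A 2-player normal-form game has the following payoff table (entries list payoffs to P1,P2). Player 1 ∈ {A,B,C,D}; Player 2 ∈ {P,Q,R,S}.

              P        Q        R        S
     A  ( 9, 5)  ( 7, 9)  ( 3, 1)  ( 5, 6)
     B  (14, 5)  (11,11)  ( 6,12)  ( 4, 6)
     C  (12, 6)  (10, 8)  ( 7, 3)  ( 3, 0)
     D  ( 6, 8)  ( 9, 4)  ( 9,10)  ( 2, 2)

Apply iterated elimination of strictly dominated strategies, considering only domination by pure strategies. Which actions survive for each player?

P2 drop S (Q beats it: A:9>6 B:11>6 C:8>0 D:4>2)
P1 drop A (B beats it: P:14>9 Q:11>7 R:6>3)
P1→{B,C,D} P2→{P,Q,R}

Survivors P1:{B,C,D} P2:{P,Q,R}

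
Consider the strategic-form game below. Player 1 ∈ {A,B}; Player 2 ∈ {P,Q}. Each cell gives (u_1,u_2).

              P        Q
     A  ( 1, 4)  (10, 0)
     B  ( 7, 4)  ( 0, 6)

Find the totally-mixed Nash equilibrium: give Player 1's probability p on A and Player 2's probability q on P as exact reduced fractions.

P1 indiff ⇒ q·1+(1-q)·10 = q·7+(1-q)·0 ⇒ q(-6) = (1-q)(-10) ⇒ q = 5/8
P2 indiff ⇒ p·4+(1-p)·4 = p·0+(1-p)·6 ⇒ p(4) = (1-p)(2) ⇒ p = 1/3

p=1/3, q=5/8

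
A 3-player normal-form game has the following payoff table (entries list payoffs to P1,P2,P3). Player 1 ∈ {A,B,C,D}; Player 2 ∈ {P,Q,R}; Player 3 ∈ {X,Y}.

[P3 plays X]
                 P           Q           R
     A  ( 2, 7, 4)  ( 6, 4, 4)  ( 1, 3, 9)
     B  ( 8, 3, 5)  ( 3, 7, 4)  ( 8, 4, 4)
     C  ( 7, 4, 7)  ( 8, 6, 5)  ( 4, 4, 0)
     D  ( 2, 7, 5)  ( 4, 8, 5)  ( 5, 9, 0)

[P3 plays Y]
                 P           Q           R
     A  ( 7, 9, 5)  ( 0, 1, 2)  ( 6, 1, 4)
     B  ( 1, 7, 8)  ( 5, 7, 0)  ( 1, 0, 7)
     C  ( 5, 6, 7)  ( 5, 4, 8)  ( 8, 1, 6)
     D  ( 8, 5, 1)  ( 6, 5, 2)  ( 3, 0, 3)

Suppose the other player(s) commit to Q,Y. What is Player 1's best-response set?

argmax u_1 = {D}

u_1(A vs Q,Y) = 0
u_1(B vs Q,Y) = 5
u_1(C vs Q,Y) = 5
u_1(D vs Q,Y) = 6
max payoff 6 at {D}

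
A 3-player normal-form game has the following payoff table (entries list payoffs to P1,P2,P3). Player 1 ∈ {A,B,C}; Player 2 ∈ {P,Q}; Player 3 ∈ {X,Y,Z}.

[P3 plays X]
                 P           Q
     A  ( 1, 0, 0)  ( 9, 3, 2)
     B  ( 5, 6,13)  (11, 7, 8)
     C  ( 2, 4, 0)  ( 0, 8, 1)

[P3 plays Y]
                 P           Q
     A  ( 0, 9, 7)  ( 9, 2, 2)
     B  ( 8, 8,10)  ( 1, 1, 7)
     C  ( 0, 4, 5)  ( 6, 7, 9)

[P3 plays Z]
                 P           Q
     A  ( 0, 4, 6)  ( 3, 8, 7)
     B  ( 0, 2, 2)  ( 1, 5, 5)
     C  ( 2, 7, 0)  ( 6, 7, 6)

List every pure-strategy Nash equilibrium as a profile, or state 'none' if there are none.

(A,P,X): not NE [P1→B gives 5>1; P2→Q gives 3>0; P3→Y gives 7>0]
(A,P,Y): not NE [P1→B gives 8>0]
(A,P,Z): not NE [P1→C gives 2>0; P2→Q gives 8>4; P3→Y gives 7>6]
(A,Q,X): not NE [P1→B gives 11>9; P3→Z gives 7>2]
(A,Q,Y): not NE [P2→P gives 9>2; P3→Z gives 7>2]
(A,Q,Z): not NE [P1→C gives 6>3]
(B,P,X): not NE [P2→Q gives 7>6]
(B,P,Y): not NE [P3→X gives 13>10]
(B,P,Z): not NE [P1→C gives 2>0; P2→Q gives 5>2; P3→X gives 13>2]
(B,Q,X): NE
(B,Q,Y): not NE [P1→A gives 9>1; P2→P gives 8>1; P3→X gives 8>7]
(B,Q,Z): not NE [P1→C gives 6>1; P3→X gives 8>5]
(C,P,X): not NE [P1→B gives 5>2; P2→Q gives 8>4; P3→Y gives 5>0]
(C,P,Y): not NE [P1→B gives 8>0; P2→Q gives 7>4]
(C,P,Z): not NE [P3→Y gives 5>0]
(C,Q,X): not NE [P1→B gives 11>0; P3→Y gives 9>1]
(C,Q,Y): not NE [P1→A gives 9>6]
(C,Q,Z): not NE [P3→Y gives 9>6]

PSNE = {(B,Q,X)}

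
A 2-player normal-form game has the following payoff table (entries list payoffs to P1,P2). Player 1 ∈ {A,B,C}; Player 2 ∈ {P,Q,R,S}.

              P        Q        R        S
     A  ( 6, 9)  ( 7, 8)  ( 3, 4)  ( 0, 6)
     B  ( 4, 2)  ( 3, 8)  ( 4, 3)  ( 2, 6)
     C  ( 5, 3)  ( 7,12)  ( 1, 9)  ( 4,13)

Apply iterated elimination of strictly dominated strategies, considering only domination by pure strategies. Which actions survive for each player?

Survivors P1:{A,C} P2:{P,Q,S}

P2 drop R (Q beats it: A:8>4 B:8>3 C:12>9)
P1 drop B (C beats it: P:5>4 Q:7>3 S:4>2)
P1→{A,C} P2→{P,Q,S}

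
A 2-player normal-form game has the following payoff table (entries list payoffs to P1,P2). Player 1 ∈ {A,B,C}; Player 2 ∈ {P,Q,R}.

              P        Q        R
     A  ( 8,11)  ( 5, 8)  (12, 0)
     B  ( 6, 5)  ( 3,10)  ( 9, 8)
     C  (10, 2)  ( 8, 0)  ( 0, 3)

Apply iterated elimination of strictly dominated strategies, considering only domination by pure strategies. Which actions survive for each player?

P1 drop B (A beats it: P:8>6 Q:5>3 R:12>9)
P2 drop Q (P beats it: A:11>8 C:2>0)
P1→{A,C} P2→{P,R}

Remaining: P1:{A,C} P2:{P,R}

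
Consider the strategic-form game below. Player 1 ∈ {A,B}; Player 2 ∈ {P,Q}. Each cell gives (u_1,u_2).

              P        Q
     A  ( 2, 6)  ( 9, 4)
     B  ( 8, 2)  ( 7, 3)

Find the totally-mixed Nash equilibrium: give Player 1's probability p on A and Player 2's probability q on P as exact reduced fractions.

P1 indiff ⇒ q·2+(1-q)·9 = q·8+(1-q)·7 ⇒ q(-6) = (1-q)(-2) ⇒ q = 1/4
P2 indiff ⇒ p·6+(1-p)·2 = p·4+(1-p)·3 ⇒ p(2) = (1-p)(1) ⇒ p = 1/3

p=1/3, q=1/4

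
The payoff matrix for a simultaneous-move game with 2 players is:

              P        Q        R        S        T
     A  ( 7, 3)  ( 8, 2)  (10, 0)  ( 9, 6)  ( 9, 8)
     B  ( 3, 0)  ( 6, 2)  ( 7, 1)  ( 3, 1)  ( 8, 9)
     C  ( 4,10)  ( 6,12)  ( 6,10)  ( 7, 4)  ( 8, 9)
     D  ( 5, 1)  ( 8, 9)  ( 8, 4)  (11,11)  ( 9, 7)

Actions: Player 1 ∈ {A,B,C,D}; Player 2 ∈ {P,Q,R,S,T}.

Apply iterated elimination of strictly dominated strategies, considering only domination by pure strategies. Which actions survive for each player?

P1 drop B (A beats it: P:7>3 Q:8>6 R:10>7 S:9>3 T:9>8)
P1 drop C (A beats it: P:7>4 Q:8>6 R:10>6 S:9>7 T:9>8)
P2 drop P (S beats it: A:6>3 D:11>1)
P2 drop Q (S beats it: A:6>2 D:11>9)
P2 drop R (S beats it: A:6>0 D:11>4)
P1→{A,D} P2→{S,T}

Remaining: P1:{A,D} P2:{S,T}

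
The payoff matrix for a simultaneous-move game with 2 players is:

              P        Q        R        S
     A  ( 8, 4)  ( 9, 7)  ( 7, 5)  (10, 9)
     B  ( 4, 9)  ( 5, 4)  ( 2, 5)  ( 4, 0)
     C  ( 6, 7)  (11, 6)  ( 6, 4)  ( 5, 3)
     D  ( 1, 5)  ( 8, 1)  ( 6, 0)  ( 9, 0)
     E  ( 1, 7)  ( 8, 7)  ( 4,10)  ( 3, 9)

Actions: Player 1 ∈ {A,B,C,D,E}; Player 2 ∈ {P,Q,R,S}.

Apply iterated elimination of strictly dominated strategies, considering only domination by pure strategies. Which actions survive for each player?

Remaining: P1:{A,C} P2:{P,Q,S}

P1 drop B (A beats it: P:8>4 Q:9>5 R:7>2 S:10>4)
P1 drop D (A beats it: P:8>1 Q:9>8 R:7>6 S:10>9)
P1 drop E (A beats it: P:8>1 Q:9>8 R:7>4 S:10>3)
P2 drop R (Q beats it: A:7>5 C:6>4)
P1→{A,C} P2→{P,Q,S}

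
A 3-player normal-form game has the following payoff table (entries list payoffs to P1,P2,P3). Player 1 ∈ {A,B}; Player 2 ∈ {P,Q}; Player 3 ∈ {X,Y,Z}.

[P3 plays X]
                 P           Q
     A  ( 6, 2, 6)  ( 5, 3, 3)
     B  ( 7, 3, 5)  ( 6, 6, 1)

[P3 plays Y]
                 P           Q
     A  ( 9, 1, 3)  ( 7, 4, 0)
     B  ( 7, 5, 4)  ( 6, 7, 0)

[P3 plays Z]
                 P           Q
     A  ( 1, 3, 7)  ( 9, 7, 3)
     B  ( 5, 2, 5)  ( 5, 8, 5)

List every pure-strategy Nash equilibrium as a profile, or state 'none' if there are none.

PSNE = {(A,Q,Z)}

(A,P,X): not NE [P1→B gives 7>6; P2→Q gives 3>2; P3→Z gives 7>6]
(A,P,Y): not NE [P2→Q gives 4>1; P3→Z gives 7>3]
(A,P,Z): not NE [P1→B gives 5>1; P2→Q gives 7>3]
(A,Q,X): not NE [P1→B gives 6>5]
(A,Q,Y): not NE [P3→Z gives 3>0]
(A,Q,Z): NE
(B,P,X): not NE [P2→Q gives 6>3]
(B,P,Y): not NE [P1→A gives 9>7; P2→Q gives 7>5; P3→Z gives 5>4]
(B,P,Z): not NE [P2→Q gives 8>2]
(B,Q,X): not NE [P3→Z gives 5>1]
(B,Q,Y): not NE [P1→A gives 7>6; P3→Z gives 5>0]
(B,Q,Z): not NE [P1→A gives 9>5]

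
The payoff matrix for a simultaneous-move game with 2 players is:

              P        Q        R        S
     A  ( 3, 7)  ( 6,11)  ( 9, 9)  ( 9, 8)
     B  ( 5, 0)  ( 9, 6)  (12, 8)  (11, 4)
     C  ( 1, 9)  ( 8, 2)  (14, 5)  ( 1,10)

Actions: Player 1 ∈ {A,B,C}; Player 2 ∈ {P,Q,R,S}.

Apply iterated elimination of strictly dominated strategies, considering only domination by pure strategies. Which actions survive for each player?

P1 drop A (B beats it: P:5>3 Q:9>6 R:12>9 S:11>9)
P2 drop P (S beats it: B:4>0 C:10>9)
P2 drop Q (R beats it: B:8>6 C:5>2)
P1→{B,C} P2→{R,S}

Remaining: P1:{B,C} P2:{R,S}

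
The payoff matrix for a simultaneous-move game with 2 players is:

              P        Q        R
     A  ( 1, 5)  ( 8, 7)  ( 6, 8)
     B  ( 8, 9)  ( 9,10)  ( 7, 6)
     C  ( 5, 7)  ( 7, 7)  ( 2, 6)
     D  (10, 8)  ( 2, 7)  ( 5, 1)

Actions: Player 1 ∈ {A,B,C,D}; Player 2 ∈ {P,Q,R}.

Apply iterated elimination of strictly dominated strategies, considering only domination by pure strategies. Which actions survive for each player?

Remaining: P1:{B,D} P2:{P,Q}

P1 drop A (B beats it: P:8>1 Q:9>8 R:7>6)
P1 drop C (B beats it: P:8>5 Q:9>7 R:7>2)
P2 drop R (P beats it: B:9>6 D:8>1)
P1→{B,D} P2→{P,Q}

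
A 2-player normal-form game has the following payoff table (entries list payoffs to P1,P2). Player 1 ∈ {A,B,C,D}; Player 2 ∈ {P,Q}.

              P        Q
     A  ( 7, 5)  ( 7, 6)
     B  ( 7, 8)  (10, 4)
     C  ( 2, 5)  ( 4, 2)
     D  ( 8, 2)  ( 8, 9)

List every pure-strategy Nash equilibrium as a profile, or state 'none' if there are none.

No pure NE.

(A,P): not NE [P1→D gives 8>7; P2→Q gives 6>5]
(A,Q): not NE [P1→B gives 10>7]
(B,P): not NE [P1→D gives 8>7]
(B,Q): not NE [P2→P gives 8>4]
(C,P): not NE [P1→D gives 8>2]
(C,Q): not NE [P1→B gives 10>4; P2→P gives 5>2]
(D,P): not NE [P2→Q gives 9>2]
(D,Q): not NE [P1→B gives 10>8]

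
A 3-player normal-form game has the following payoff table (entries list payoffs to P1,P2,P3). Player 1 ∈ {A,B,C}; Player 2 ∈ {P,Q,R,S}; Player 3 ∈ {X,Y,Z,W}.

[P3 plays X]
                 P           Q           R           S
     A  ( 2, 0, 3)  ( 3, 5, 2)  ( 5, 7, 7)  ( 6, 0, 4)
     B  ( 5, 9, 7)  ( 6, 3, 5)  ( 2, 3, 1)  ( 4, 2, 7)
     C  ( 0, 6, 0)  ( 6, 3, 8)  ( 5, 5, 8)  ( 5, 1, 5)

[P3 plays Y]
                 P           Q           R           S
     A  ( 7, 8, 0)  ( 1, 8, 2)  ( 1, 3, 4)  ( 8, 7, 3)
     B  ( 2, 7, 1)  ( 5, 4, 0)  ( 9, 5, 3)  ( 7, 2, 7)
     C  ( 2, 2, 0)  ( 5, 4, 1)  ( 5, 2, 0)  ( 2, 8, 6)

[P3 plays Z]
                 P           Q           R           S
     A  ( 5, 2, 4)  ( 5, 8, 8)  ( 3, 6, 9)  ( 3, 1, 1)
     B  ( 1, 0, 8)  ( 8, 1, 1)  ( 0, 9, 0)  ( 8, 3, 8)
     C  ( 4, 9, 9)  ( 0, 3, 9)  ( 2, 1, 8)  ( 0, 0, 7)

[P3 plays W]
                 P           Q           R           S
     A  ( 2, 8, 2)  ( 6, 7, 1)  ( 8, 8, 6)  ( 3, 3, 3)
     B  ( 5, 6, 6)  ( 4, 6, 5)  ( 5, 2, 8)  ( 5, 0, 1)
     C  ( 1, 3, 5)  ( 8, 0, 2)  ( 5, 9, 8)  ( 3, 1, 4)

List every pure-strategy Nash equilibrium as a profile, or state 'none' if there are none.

No pure NE.

(A,P,X): not NE [P1→B gives 5>2; P2→R gives 7>0; P3→Z gives 4>3]
(A,P,Y): not NE [P3→Z gives 4>0]
(A,P,Z): not NE [P2→Q gives 8>2]
(A,P,W): not NE [P1→B gives 5>2; P3→Z gives 4>2]
(A,Q,X): not NE [P1→C gives 6>3; P2→R gives 7>5; P3→Z gives 8>2]
(A,Q,Y): not NE [P1→C gives 5>1; P3→Z gives 8>2]
(A,Q,Z): not NE [P1→B gives 8>5]
(A,Q,W): not NE [P1→C gives 8>6; P2→R gives 8>7; P3→Z gives 8>1]
(A,R,X): not NE [P3→Z gives 9>7]
(A,R,Y): not NE [P1→B gives 9>1; P2→Q gives 8>3; P3→Z gives 9>4]
(A,R,Z): not NE [P2→Q gives 8>6]
(A,R,W): not NE [P3→Z gives 9>6]
(A,S,X): not NE [P2→R gives 7>0]
(A,S,Y): not NE [P2→Q gives 8>7; P3→X gives 4>3]
(A,S,Z): not NE [P1→B gives 8>3; P2→Q gives 8>1; P3→X gives 4>1]
(A,S,W): not NE [P1→B gives 5>3; P2→R gives 8>3; P3→X gives 4>3]
(B,P,X): not NE [P3→Z gives 8>7]
(B,P,Y): not NE [P1→A gives 7>2; P3→Z gives 8>1]
(B,P,Z): not NE [P1→A gives 5>1; P2→R gives 9>0]
(B,P,W): not NE [P3→Z gives 8>6]
(B,Q,X): not NE [P2→P gives 9>3]
(B,Q,Y): not NE [P2→P gives 7>4; P3→W gives 5>0]
(B,Q,Z): not NE [P2→R gives 9>1; P3→W gives 5>1]
(B,Q,W): not NE [P1→C gives 8>4]
(B,R,X): not NE [P1→C gives 5>2; P2→P gives 9>3; P3→W gives 8>1]
(B,R,Y): not NE [P2→P gives 7>5; P3→W gives 8>3]
(B,R,Z): not NE [P1→A gives 3>0; P3→W gives 8>0]
(B,R,W): not NE [P1→A gives 8>5; P2→Q gives 6>2]
(B,S,X): not NE [P1→A gives 6>4; P2→P gives 9>2; P3→Z gives 8>7]
(B,S,Y): not NE [P1→A gives 8>7; P2→P gives 7>2; P3→Z gives 8>7]
(B,S,Z): not NE [P2→R gives 9>3]
(B,S,W): not NE [P2→Q gives 6>0; P3→Z gives 8>1]
(C,P,X): not NE [P1→B gives 5>0; P3→Z gives 9>0]
(C,P,Y): not NE [P1→A gives 7>2; P2→S gives 8>2; P3→Z gives 9>0]
(C,P,Z): not NE [P1→A gives 5>4]
(C,P,W): not NE [P1→B gives 5>1; P2→R gives 9>3; P3→Z gives 9>5]
(C,Q,X): not NE [P2→P gives 6>3; P3→Z gives 9>8]
(C,Q,Y): not NE [P2→S gives 8>4; P3→Z gives 9>1]
(C,Q,Z): not NE [P1→B gives 8>0; P2→P gives 9>3]
(C,Q,W): not NE [P2→R gives 9>0; P3→Z gives 9>2]
(C,R,X): not NE [P2→P gives 6>5]
(C,R,Y): not NE [P1→B gives 9>5; P2→S gives 8>2; P3→W gives 8>0]
(C,R,Z): not NE [P1→A gives 3>2; P2→P gives 9>1]
(C,R,W): not NE [P1→A gives 8>5]
(C,S,X): not NE [P1→A gives 6>5; P2→P gives 6>1; P3→Z gives 7>5]
(C,S,Y): not NE [P1→A gives 8>2; P3→Z gives 7>6]
(C,S,Z): not NE [P1→B gives 8>0; P2→P gives 9>0]
(C,S,W): not NE [P1→B gives 5>3; P2→R gives 9>1; P3→Z gives 7>4]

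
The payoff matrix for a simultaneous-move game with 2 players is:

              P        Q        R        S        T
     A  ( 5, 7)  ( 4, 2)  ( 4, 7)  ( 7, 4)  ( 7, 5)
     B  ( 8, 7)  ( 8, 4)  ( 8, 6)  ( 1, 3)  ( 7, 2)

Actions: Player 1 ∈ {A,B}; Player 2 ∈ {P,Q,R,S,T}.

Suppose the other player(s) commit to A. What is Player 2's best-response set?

u_2(P vs A) = 7
u_2(Q vs A) = 2
u_2(R vs A) = 7
u_2(S vs A) = 4
u_2(T vs A) = 5
max payoff 7 at {P,R}

P2 best: {P,R}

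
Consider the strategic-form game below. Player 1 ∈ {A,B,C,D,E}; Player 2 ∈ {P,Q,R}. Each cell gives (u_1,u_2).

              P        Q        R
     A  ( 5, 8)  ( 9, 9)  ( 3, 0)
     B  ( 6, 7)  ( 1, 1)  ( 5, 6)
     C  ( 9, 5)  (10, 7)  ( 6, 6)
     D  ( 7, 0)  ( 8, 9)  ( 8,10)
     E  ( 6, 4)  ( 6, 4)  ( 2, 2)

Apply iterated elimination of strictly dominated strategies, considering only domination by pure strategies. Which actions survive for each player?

Remaining: P1:{C,D} P2:{Q,R}

P1 drop A (C beats it: P:9>5 Q:10>9 R:6>3)
P1 drop B (C beats it: P:9>6 Q:10>1 R:6>5)
P1 drop E (C beats it: P:9>6 Q:10>6 R:6>2)
P2 drop P (Q beats it: C:7>5 D:9>0)
P1→{C,D} P2→{Q,R}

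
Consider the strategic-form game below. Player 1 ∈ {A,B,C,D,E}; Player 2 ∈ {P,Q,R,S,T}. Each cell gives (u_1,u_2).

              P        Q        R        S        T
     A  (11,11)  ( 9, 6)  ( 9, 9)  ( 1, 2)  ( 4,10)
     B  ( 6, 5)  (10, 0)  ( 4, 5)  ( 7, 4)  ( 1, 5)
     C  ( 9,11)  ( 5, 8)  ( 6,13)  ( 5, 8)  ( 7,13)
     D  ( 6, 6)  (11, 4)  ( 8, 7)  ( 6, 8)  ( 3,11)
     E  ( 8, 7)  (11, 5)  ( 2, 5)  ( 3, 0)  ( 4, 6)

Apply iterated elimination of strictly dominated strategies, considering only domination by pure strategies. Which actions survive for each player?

Remaining: P1:{A,C} P2:{P,R,T}

P2 drop Q (P beats it: A:11>6 B:5>0 C:11>8 D:6>4 E:7>5)
P1 drop E (C beats it: P:9>8 R:6>2 S:5>3 T:7>4)
P2 drop S (T beats it: A:10>2 B:5>4 C:13>8 D:11>8)
P1 drop B (A beats it: P:11>6 R:9>4 T:4>1)
P1 drop D (A beats it: P:11>6 R:9>8 T:4>3)
P1→{A,C} P2→{P,R,T}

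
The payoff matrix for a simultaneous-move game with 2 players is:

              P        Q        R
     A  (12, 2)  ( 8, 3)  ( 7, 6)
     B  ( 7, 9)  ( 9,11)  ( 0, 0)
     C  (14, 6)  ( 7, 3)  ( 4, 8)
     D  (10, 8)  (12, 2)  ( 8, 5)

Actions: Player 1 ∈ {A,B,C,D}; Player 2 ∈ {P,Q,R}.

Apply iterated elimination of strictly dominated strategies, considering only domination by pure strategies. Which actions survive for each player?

P1 drop B (D beats it: P:10>7 Q:12>9 R:8>0)
P2 drop Q (R beats it: A:6>3 C:8>3 D:5>2)
P1→{A,C,D} P2→{P,R}

Survivors P1:{A,C,D} P2:{P,R}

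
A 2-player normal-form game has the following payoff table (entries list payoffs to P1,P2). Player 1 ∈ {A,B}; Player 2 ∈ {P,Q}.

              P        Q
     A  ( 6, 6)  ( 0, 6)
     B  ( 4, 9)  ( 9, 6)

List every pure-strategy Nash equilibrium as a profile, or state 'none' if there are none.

(A,P): NE
(A,Q): not NE [P1→B gives 9>0]
(B,P): not NE [P1→A gives 6>4]
(B,Q): not NE [P2→P gives 9>6]

NE set: (A,P)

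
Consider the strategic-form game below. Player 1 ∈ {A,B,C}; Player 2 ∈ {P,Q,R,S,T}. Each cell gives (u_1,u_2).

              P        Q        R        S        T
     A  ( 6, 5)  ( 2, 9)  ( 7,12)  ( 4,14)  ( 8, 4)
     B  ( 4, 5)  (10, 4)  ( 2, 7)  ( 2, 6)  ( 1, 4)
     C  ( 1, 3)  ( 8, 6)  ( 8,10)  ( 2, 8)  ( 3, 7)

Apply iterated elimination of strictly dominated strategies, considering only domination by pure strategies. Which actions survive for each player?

P2 drop P (R beats it: A:12>5 B:7>5 C:10>3)
P2 drop Q (R beats it: A:12>9 B:7>4 C:10>6)
P1 drop B (A beats it: R:7>2 S:4>2 T:8>1)
P2 drop T (R beats it: A:12>4 C:10>7)
P1→{A,C} P2→{R,S}

Survivors P1:{A,C} P2:{R,S}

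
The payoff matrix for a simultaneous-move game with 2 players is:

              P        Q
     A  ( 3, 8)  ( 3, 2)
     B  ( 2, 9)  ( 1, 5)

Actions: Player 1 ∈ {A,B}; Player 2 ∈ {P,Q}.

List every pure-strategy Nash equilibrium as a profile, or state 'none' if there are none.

NE set: (A,P)

(A,P): NE
(A,Q): not NE [P2→P gives 8>2]
(B,P): not NE [P1→A gives 3>2]
(B,Q): not NE [P1→A gives 3>1; P2→P gives 9>5]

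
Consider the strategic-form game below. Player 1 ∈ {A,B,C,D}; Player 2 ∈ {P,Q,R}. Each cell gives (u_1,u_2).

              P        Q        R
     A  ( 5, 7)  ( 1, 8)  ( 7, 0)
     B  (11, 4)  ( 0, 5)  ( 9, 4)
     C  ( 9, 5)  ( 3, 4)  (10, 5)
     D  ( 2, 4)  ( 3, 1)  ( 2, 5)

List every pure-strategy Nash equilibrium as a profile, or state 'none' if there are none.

(A,P): not NE [P1→B gives 11>5; P2→Q gives 8>7]
(A,Q): not NE [P1→D gives 3>1]
(A,R): not NE [P1→C gives 10>7; P2→Q gives 8>0]
(B,P): not NE [P2→Q gives 5>4]
(B,Q): not NE [P1→D gives 3>0]
(B,R): not NE [P1→C gives 10>9; P2→Q gives 5>4]
(C,P): not NE [P1→B gives 11>9]
(C,Q): not NE [P2→R gives 5>4]
(C,R): NE
(D,P): not NE [P1→B gives 11>2; P2→R gives 5>4]
(D,Q): not NE [P2→R gives 5>1]
(D,R): not NE [P1→C gives 10>2]

Nash profiles: (C,R)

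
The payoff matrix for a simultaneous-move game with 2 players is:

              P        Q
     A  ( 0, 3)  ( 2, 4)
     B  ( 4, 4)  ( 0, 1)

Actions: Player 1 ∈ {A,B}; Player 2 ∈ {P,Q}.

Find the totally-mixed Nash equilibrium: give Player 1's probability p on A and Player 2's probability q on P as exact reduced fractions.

p=3/4, q=1/3

P1 indiff ⇒ q·0+(1-q)·2 = q·4+(1-q)·0 ⇒ q(-4) = (1-q)(-2) ⇒ q = 1/3
P2 indiff ⇒ p·3+(1-p)·4 = p·4+(1-p)·1 ⇒ p(-1) = (1-p)(-3) ⇒ p = 3/4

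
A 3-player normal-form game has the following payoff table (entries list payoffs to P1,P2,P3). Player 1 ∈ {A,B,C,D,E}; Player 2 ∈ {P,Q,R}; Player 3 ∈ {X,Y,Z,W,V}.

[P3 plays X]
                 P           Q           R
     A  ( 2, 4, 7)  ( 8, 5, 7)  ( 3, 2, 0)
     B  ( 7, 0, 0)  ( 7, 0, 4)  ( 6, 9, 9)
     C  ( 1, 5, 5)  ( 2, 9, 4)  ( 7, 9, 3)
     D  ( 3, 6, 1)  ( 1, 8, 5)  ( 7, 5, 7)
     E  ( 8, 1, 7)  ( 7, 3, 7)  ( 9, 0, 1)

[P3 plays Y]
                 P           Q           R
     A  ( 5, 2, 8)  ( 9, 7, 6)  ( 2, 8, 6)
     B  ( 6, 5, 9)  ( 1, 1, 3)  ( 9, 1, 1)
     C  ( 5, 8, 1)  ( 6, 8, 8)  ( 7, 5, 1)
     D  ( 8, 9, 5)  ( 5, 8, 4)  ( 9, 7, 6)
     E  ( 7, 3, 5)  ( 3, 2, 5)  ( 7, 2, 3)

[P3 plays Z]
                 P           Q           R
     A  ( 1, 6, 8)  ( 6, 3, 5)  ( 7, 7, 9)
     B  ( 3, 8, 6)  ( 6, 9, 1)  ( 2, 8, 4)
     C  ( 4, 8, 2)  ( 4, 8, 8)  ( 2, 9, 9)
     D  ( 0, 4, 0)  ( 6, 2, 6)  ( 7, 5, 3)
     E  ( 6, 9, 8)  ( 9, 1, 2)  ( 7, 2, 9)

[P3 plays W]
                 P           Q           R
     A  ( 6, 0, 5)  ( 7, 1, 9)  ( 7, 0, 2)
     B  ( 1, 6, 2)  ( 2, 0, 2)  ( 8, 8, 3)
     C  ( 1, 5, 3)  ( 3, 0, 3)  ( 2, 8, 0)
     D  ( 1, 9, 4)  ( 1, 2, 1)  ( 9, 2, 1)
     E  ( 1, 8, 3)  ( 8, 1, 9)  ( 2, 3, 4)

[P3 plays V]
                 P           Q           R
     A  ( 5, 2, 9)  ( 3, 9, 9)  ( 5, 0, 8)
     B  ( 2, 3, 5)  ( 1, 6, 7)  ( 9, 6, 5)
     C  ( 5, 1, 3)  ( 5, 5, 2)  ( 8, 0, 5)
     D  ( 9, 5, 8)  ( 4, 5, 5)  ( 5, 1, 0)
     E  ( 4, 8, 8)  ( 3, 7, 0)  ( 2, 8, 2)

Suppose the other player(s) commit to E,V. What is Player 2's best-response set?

u_2(P vs E,V) = 8
u_2(Q vs E,V) = 7
u_2(R vs E,V) = 8
max payoff 8 at {P,R}

argmax u_2 = {P,R}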